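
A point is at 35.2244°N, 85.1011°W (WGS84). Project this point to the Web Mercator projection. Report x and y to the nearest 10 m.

x -9473410 m, y 4194420 m

Web Mercator is spherical with R = a = 6378137 m.
x = R·λ = 6378137 × -1.485294392 = -9473411.118 m.
y = R·ln tan(π/4 + φ/2) = 6378137 × 0.657624347 = 4194418.177 m.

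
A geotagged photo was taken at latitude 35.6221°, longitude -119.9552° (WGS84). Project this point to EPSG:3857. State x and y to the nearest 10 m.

Web Mercator is spherical with R = a = 6378137 m.
x = R·λ = 6378137 × -2.093613195 = -13353351.782 m.
y = R·ln tan(π/4 + φ/2) = 6378137 × 0.666142281 = 4248746.731 m.

x -13353350 m, y 4248750 m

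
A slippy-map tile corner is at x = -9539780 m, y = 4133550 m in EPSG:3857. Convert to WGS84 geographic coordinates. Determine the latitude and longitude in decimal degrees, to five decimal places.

R = 6378137 m. λ = x/R = -85.69730181°.
φ = 2·arctan(exp(y/R)) − 90° = 2·arctan(1.91187) − 90° = 34.77650211°.

lat 34.77650°, lon -85.69730°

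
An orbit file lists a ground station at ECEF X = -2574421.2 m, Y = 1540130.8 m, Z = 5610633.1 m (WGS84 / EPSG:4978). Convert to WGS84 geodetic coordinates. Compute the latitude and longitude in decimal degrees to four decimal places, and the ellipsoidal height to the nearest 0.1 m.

λ = atan2(Y, X) = 149.11030001°; p = √(X²+Y²) = 2999941.2 m.
Bowring's method on WGS84 (a = 6378137 m, b = 6356752.314 m) gives φ = 62.02680025°, h = 811.036 m.

lat 62.0268°, lon 149.1103°, h 811.0 m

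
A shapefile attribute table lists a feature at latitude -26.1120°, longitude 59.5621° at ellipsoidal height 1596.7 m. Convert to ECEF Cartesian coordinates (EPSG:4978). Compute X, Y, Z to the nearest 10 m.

WGS84: a = 6378137 m, e² = 0.006694380; N(φ) = a/√(1−e²sin²φ) = 6382276.552 m.
X = (N+h)·cosφ·cosλ = 2904010.170 m; Y = (N+h)·cosφ·sinλ = 4942272.315 m; Z = (N(1−e²)+h)·sinφ = -2790911.926 m.

X 2904010 m, Y 4942270 m, Z -2790910 m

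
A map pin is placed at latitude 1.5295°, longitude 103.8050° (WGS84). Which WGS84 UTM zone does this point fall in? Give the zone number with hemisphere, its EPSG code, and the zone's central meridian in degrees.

Zone 48N (EPSG:32648), central meridian 105°

UTM zone = ⌊(λ + 180)/6⌋ + 1; 103.8050° ∈ [102°, 108°) → zone 48.
Hemisphere: N (φ ≥ 0).
Central meridian λ₀ = 6×48 − 183 = 105°.
EPSG code: 32648.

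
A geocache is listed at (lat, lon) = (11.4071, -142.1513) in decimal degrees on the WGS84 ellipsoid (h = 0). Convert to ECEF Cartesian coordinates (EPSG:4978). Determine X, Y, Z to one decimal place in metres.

WGS84: a = 6378137 m, e² = 0.006694380; N(φ) = a/√(1−e²sin²φ) = 6378972.255 m.
X = (N+h)·cosφ·cosλ = -4937553.388 m; Y = (N+h)·cosφ·sinλ = -3836685.357 m; Z = (N(1−e²)+h)·sinφ = 1253179.756 m.

X -4937553.4 m, Y -3836685.4 m, Z 1253179.8 m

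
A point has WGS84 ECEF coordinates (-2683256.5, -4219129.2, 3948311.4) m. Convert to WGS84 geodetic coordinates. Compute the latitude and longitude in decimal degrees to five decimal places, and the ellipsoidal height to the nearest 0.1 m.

lat 38.48360°, lon -122.45530°, h 1136.0 m

λ = atan2(Y, X) = -122.45529993°; p = √(X²+Y²) = 5000091.7 m.
Bowring's method on WGS84 (a = 6378137 m, b = 6356752.314 m) gives φ = 38.48359986°, h = 1135.988 m.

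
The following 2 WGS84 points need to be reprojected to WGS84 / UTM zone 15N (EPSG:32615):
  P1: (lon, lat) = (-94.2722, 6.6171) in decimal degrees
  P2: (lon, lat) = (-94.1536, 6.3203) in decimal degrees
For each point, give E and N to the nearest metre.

P1: E 359361 m, N 731601 m; P2: E 372400 m, N 698753 m

UTM zone 15N: λ₀ = -93°, k₀ = 0.9996.
P1 (6.6171°, -94.2722°) → (359361.456, 731600.881) m.
P2 (6.3203°, -94.1536°) → (372399.769, 698752.863) m.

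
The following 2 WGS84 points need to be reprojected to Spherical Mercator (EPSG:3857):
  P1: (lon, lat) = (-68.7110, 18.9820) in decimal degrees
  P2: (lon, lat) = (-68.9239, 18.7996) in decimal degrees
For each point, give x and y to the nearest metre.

Web Mercator: x = R·λ, y = R·ln tan(π/4+φ/2), R = 6378137 m.
P1 (18.9820°, -68.7110°) → (-7648873.532, 2152816.821) m.
P2 (18.7996°, -68.9239°) → (-7672573.451, 2131356.210) m.

P1: x -7648874 m, y 2152817 m; P2: x -7672573 m, y 2131356 m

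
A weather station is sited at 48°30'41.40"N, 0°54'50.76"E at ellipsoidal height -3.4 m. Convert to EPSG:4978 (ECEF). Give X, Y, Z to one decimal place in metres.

X 4232740.1 m, Y 67535.1 m, Z 4754742.3 m

WGS84: a = 6378137 m, e² = 0.006694380; N(φ) = a/√(1−e²sin²φ) = 6390150.412 m.
X = (N+h)·cosφ·cosλ = 4232740.096 m; Y = (N+h)·cosφ·sinλ = 67535.097 m; Z = (N(1−e²)+h)·sinφ = 4754742.343 m.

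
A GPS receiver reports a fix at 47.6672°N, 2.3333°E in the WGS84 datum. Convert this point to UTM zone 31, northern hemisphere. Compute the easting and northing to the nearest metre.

Zone 31 central meridian λ₀ = 6×31 − 183 = 3°; Δλ = -0.6667°.
Transverse Mercator on WGS84 with k₀ = 0.9996 gives E = 449948.270 m, N = 5279527.240 m.

E 449948 m, N 5279527 m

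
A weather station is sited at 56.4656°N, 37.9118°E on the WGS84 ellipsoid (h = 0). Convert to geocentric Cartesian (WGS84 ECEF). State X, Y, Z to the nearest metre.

X 2786397 m, Y 2170073 m, Z 5293257 m

WGS84: a = 6378137 m, e² = 0.006694380; N(φ) = a/√(1−e²sin²φ) = 6393022.392 m.
X = (N+h)·cosφ·cosλ = 2786397.377 m; Y = (N+h)·cosφ·sinλ = 2170072.952 m; Z = (N(1−e²)+h)·sinφ = 5293257.366 m.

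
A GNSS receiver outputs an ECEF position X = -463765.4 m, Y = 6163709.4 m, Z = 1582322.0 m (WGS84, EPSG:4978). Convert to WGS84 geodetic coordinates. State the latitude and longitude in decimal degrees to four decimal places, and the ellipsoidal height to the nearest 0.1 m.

lat 14.4516°, lon 94.3029°, h 3633.8 m

λ = atan2(Y, X) = 94.30290022°; p = √(X²+Y²) = 6181131.9 m.
Bowring's method on WGS84 (a = 6378137 m, b = 6356752.314 m) gives φ = 14.45159992°, h = 3633.845 m.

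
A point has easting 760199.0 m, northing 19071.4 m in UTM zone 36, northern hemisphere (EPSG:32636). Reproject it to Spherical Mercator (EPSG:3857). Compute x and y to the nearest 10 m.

Unproject from UTM 36N (λ₀ = 33°) → φ = 0.17240037°, λ = 35.33770001°.
Web Mercator (R = 6378137 m): x = 3933774.771 m, y = 19191.550 m.

x 3933770 m, y 19190 m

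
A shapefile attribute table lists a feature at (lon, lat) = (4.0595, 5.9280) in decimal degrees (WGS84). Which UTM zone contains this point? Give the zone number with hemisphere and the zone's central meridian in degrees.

Zone 31N, central meridian 3°

UTM zone = ⌊(λ + 180)/6⌋ + 1; 4.0595° ∈ [0°, 6°) → zone 31.
Hemisphere: N (φ ≥ 0).
Central meridian λ₀ = 6×31 − 183 = 3°.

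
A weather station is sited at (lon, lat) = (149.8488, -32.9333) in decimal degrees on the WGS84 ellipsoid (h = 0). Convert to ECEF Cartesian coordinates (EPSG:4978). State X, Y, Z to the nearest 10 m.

WGS84: a = 6378137 m, e² = 0.006694380; N(φ) = a/√(1−e²sin²φ) = 6384456.428 m.
X = (N+h)·cosφ·cosλ = -4633510.625 m; Y = (N+h)·cosφ·sinλ = 2691486.917 m; Z = (N(1−e²)+h)·sinφ = -3447752.410 m.

X -4633510 m, Y 2691490 m, Z -3447750 m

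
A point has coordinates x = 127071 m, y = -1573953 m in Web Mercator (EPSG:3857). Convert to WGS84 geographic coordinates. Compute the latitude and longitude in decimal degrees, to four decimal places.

lat -13.9977°, lon 1.1415°

R = 6378137 m. λ = x/R = 1.14149821°.
φ = 2·arctan(exp(y/R)) − 90° = 2·arctan(0.78132) − 90° = -13.99770282°.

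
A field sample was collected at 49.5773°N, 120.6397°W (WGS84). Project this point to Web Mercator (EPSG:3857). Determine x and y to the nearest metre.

Web Mercator is spherical with R = a = 6378137 m.
x = R·λ = 6378137 × -2.105559974 = -13429549.973 m.
y = R·ln tan(π/4 + φ/2) = 6378137 × 0.999255884 = 6373390.928 m.

x -13429550 m, y 6373391 m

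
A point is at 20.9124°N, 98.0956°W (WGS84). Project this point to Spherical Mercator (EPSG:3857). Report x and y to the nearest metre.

Web Mercator is spherical with R = a = 6378137 m.
x = R·λ = 6378137 × -1.712091202 = -10919952.241 m.
y = R·ln tan(π/4 + φ/2) = 6378137 × 0.373374903 = 2381436.284 m.

x -10919952 m, y 2381436 m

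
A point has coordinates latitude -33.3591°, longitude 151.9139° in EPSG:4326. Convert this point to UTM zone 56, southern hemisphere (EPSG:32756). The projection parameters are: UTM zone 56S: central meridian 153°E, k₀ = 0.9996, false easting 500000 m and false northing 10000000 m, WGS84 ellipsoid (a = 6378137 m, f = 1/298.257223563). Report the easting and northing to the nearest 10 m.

E 398950 m, N 6308380 m

Zone 56 central meridian λ₀ = 6×56 − 183 = 153°; Δλ = -1.0861°.
Transverse Mercator on WGS84 with k₀ = 0.9996 gives E = 398951.649 m, N = 6308375.364 m.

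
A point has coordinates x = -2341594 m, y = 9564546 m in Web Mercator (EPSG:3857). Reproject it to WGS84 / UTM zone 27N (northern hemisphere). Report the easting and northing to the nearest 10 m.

Web Mercator inverse (R = 6378137 m) → φ = 64.83309998°, λ = -21.03489679°.
UTM 27N forward: E = 498344.123 m, N = 7189854.572 m.

E 498340 m, N 7189850 m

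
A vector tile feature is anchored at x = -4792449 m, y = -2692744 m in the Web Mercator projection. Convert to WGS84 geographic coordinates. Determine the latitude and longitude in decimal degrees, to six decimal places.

R = 6378137 m. λ = x/R = -43.05130185°.
φ = 2·arctan(exp(y/R)) − 90° = 2·arctan(0.65561) − 90° = -23.50120095°.

lat -23.501201°, lon -43.051302°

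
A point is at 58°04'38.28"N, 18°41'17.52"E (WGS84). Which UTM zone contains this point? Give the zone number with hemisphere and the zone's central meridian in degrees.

Zone 34N, central meridian 21°

UTM zone = ⌊(λ + 180)/6⌋ + 1; 18.6882° ∈ [18°, 24°) → zone 34.
Hemisphere: N (φ ≥ 0).
Central meridian λ₀ = 6×34 − 183 = 21°.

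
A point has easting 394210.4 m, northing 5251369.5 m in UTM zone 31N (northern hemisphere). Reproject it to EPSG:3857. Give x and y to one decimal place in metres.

x 177866.2 m, y 6008794.7 m

Unproject from UTM 31N (λ₀ = 3°) → φ = 47.40720035°, λ = 1.59779958°.
Web Mercator (R = 6378137 m): x = 177866.235 m, y = 6008794.670 m.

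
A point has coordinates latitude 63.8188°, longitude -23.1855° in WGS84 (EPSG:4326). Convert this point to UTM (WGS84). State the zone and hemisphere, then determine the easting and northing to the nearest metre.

Longitude -23.1855° lies in the 6° band [-24°, -18°), giving zone 27; latitude is north of the equator, so 27N.
Zone 27 central meridian λ₀ = 6×27 − 183 = -21°; Δλ = -2.1855°.
Transverse Mercator on WGS84 with k₀ = 0.9996 gives E = 392426.683 m, N = 7078664.268 m.

Zone 27N: E 392427 m, N 7078664 m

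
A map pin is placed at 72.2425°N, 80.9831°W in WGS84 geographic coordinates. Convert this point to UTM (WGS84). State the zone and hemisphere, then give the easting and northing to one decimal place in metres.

Longitude -80.9831° lies in the 6° band [-84°, -78°), giving zone 17; latitude is north of the equator, so 17N.
Zone 17 central meridian λ₀ = 6×17 − 183 = -81°; Δλ = +0.0169°.
Transverse Mercator on WGS84 with k₀ = 0.9996 gives E = 500575.295 m, N = 8015981.763 m.

Zone 17N: E 500575.3 m, N 8015981.8 m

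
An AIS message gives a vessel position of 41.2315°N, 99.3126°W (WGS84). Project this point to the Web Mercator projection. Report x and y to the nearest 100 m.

Web Mercator is spherical with R = a = 6378137 m.
x = R·λ = 6378137 × -1.733331859 = -11055428.061 m.
y = R·ln tan(π/4 + φ/2) = 6378137 × 0.791226037 = 5046548.061 m.

x -11055400 m, y 5046500 m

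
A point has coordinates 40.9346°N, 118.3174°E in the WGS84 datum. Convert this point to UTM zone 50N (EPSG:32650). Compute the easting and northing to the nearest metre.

Zone 50 central meridian λ₀ = 6×50 − 183 = 117°; Δλ = +1.3174°.
Transverse Mercator on WGS84 with k₀ = 0.9996 gives E = 610906.203 m, N = 4532332.559 m.

E 610906 m, N 4532333 m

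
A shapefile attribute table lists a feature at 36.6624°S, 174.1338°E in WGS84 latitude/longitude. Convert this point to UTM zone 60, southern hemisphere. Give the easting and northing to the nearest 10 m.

Zone 60 central meridian λ₀ = 6×60 − 183 = 177°; Δλ = -2.8662°.
Transverse Mercator on WGS84 with k₀ = 0.9996 gives E = 243822.830 m, N = 5938749.827 m.

E 243820 m, N 5938750 m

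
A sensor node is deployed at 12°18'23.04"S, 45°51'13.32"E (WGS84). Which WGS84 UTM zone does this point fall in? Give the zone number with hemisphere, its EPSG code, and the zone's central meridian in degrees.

Zone 38S (EPSG:32738), central meridian 45°

UTM zone = ⌊(λ + 180)/6⌋ + 1; 45.8537° ∈ [42°, 48°) → zone 38.
Hemisphere: S (φ < 0).
Central meridian λ₀ = 6×38 − 183 = 45°.
EPSG code: 32738.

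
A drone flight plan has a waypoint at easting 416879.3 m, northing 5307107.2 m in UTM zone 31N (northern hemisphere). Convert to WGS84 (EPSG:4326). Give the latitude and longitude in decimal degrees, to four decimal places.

Zone 31N: λ₀ = 3°, k₀ = 0.9996, false easting 500000 m.
Meridian distance M = (N − FN)/k₀ = 5309230.9 m.
Inverse transverse Mercator on WGS84 gives φ = 47.91190003°, λ = 1.88759995°.

lat 47.9119°, lon 1.8876°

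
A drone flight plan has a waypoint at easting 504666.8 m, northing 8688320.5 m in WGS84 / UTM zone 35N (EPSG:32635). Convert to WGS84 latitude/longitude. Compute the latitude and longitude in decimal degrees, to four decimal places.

lat 78.2683°, lon 27.2056°

Zone 35N: λ₀ = 27°, k₀ = 0.9996, false easting 500000 m.
Meridian distance M = (N − FN)/k₀ = 8691797.2 m.
Inverse transverse Mercator on WGS84 gives φ = 78.26830007°, λ = 27.20560095°.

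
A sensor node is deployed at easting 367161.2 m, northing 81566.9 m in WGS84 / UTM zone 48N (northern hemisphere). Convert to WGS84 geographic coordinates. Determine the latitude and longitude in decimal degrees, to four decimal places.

Zone 48N: λ₀ = 105°, k₀ = 0.9996, false easting 500000 m.
Meridian distance M = (N − FN)/k₀ = 81599.5 m.
Inverse transverse Mercator on WGS84 gives φ = 0.73779968°, λ = 103.80619986°.

lat 0.7378°, lon 103.8062°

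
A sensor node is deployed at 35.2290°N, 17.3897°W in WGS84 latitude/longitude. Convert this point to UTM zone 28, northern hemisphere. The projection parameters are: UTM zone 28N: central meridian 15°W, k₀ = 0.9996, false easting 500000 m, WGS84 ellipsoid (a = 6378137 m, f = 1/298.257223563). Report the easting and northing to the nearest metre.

Zone 28 central meridian λ₀ = 6×28 − 183 = -15°; Δλ = -2.3897°.
Transverse Mercator on WGS84 with k₀ = 0.9996 gives E = 282523.922 m, N = 3901055.814 m.

E 282524 m, N 3901056 m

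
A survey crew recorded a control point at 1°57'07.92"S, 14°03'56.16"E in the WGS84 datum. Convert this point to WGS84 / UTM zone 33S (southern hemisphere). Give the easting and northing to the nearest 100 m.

E 396100 m, N 9784200 m

Zone 33 central meridian λ₀ = 6×33 − 183 = 15°; Δλ = -0.9344°.
Transverse Mercator on WGS84 with k₀ = 0.9996 gives E = 396079.992 m, N = 9784193.537 m.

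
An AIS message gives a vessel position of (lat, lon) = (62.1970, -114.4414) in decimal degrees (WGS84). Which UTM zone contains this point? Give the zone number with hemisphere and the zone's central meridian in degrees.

UTM zone = ⌊(λ + 180)/6⌋ + 1; -114.4414° ∈ [-120°, -114°) → zone 11.
Hemisphere: N (φ ≥ 0).
Central meridian λ₀ = 6×11 − 183 = -117°.

Zone 11N, central meridian -117°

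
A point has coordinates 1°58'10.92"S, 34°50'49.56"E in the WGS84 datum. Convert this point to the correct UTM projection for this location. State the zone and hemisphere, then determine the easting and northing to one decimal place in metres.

Longitude 34.8471° lies in the 6° band [30°, 36°), giving zone 36; latitude is south of the equator, so 36S.
Zone 36 central meridian λ₀ = 6×36 − 183 = 33°; Δλ = +1.8471°.
Transverse Mercator on WGS84 with k₀ = 0.9996 gives E = 705451.100 m, N = 9782174.252 m.

Zone 36S: E 705451.1 m, N 9782174.3 m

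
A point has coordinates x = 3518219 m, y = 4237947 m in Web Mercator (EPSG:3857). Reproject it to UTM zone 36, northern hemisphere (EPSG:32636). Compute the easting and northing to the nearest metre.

Web Mercator inverse (R = 6378137 m) → φ = 35.54319943°, λ = 31.60469901°.
UTM 36N forward: E = 373519.529 m, N = 3934179.891 m.

E 373520 m, N 3934180 m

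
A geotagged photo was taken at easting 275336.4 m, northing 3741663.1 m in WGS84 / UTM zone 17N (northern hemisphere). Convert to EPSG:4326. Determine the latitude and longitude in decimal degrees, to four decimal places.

Zone 17N: λ₀ = -81°, k₀ = 0.9996, false easting 500000 m.
Meridian distance M = (N − FN)/k₀ = 3743160.4 m.
Inverse transverse Mercator on WGS84 gives φ = 33.79130043°, λ = -83.42659993°.

lat 33.7913°, lon -83.4266°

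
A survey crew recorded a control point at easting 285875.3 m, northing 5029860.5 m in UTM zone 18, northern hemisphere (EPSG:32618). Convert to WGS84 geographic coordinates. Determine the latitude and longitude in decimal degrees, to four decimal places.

Zone 18N: λ₀ = -75°, k₀ = 0.9996, false easting 500000 m.
Meridian distance M = (N − FN)/k₀ = 5031873.2 m.
Inverse transverse Mercator on WGS84 gives φ = 45.38949975°, λ = -77.73540029°.

lat 45.3895°, lon -77.7354°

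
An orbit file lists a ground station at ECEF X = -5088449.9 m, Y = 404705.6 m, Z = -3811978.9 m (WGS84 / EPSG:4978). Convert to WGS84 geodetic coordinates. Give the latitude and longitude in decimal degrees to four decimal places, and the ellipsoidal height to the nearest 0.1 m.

λ = atan2(Y, X) = 175.45260052°; p = √(X²+Y²) = 5104518.5 m.
Bowring's method on WGS84 (a = 6378137 m, b = 6356752.314 m) gives φ = -36.93649984°, h = 359.645 m.

lat -36.9365°, lon 175.4526°, h 359.6 m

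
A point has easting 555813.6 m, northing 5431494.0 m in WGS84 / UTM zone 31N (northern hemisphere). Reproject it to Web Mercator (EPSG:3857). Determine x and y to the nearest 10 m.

x 418960 m, y 6280600 m

Unproject from UTM 31N (λ₀ = 3°) → φ = 49.03379979°, λ = 3.76360001°.
Web Mercator (R = 6378137 m): x = 418962.036 m, y = 6280598.458 m.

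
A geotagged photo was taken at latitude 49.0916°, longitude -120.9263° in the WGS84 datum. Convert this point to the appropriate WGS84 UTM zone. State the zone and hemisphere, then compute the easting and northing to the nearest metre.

Longitude -120.9263° lies in the 6° band [-126°, -120°), giving zone 10; latitude is north of the equator, so 10N.
Zone 10 central meridian λ₀ = 6×10 − 183 = -123°; Δλ = +2.0737°.
Transverse Mercator on WGS84 with k₀ = 0.9996 gives E = 651392.645 m, N = 5439709.547 m.

Zone 10N: E 651393 m, N 5439710 m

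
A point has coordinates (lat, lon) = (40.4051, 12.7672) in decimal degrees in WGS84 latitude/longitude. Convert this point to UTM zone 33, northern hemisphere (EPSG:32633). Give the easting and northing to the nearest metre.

E 310532 m, N 4475115 m

Zone 33 central meridian λ₀ = 6×33 − 183 = 15°; Δλ = -2.2328°.
Transverse Mercator on WGS84 with k₀ = 0.9996 gives E = 310532.148 m, N = 4475114.542 m.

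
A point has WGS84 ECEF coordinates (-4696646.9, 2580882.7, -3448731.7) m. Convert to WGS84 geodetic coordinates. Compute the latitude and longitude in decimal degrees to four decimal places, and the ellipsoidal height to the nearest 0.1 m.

lat -32.9380°, lon 151.2105°, h 996.4 m

λ = atan2(Y, X) = 151.21050055°; p = √(X²+Y²) = 5359052.9 m.
Bowring's method on WGS84 (a = 6378137 m, b = 6356752.314 m) gives φ = -32.93800033°, h = 996.424 m.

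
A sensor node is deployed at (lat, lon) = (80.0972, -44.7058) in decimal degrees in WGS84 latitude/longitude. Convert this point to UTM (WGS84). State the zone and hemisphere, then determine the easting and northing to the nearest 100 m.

Zone 23N: E 505600 m, N 8892400 m

Longitude -44.7058° lies in the 6° band [-48°, -42°), giving zone 23; latitude is north of the equator, so 23N.
Zone 23 central meridian λ₀ = 6×23 − 183 = -45°; Δλ = +0.2942°.
Transverse Mercator on WGS84 with k₀ = 0.9996 gives E = 505648.389 m, N = 8892449.138 m.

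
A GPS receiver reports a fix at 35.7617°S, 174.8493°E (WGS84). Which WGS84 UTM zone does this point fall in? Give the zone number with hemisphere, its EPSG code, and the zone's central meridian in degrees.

UTM zone = ⌊(λ + 180)/6⌋ + 1; 174.8493° ∈ [174°, 180°) → zone 60.
Hemisphere: S (φ < 0).
Central meridian λ₀ = 6×60 − 183 = 177°.
EPSG code: 32760.

Zone 60S (EPSG:32760), central meridian 177°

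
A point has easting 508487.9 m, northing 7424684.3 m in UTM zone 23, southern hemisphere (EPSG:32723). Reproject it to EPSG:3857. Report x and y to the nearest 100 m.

x -5000100 m, y -2666800 m

Unproject from UTM 23S (λ₀ = -45°) → φ = -23.28719974°, λ = -44.91699968°.
Web Mercator (R = 6378137 m): x = -5000137.532 m, y = -2666787.736 m.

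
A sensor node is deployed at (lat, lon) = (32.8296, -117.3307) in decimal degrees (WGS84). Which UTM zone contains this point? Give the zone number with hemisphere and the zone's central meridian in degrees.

UTM zone = ⌊(λ + 180)/6⌋ + 1; -117.3307° ∈ [-120°, -114°) → zone 11.
Hemisphere: N (φ ≥ 0).
Central meridian λ₀ = 6×11 − 183 = -117°.

Zone 11N, central meridian -117°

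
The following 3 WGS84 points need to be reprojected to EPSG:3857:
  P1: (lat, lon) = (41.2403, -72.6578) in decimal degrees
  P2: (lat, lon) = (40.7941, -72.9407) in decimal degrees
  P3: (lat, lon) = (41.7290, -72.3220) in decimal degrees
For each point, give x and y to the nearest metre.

P1: x -8088229 m, y 5047851 m; P2: x -8119722 m, y 4982019 m; P3: x -8050848 m, y 5120471 m

Web Mercator: x = R·λ, y = R·ln tan(π/4+φ/2), R = 6378137 m.
P1 (41.2403°, -72.6578°) → (-8088229.298, 5047850.732) m.
P2 (40.7941°, -72.9407°) → (-8119721.582, 4982018.734) m.
P3 (41.7290°, -72.3220°) → (-8050848.213, 5120471.004) m.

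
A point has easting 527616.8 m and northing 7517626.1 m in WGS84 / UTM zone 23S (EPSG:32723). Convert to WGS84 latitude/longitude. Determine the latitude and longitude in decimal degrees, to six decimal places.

Zone 23S: λ₀ = -45°, k₀ = 0.9996, false easting 500000 m, false northing 10000000 m.
Meridian distance M = (N − FN)/k₀ = -2483367.2 m.
Inverse transverse Mercator on WGS84 gives φ = -22.44739980°, λ = -44.73160005°.

lat -22.447400°, lon -44.731600°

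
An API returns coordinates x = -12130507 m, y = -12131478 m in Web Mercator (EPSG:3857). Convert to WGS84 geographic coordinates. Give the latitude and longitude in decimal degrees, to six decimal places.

lat -73.020999°, lon -108.970198°

R = 6378137 m. λ = x/R = -108.97019842°.
φ = 2·arctan(exp(y/R)) − 90° = 2·arctan(0.14926) − 90° = -73.02099898°.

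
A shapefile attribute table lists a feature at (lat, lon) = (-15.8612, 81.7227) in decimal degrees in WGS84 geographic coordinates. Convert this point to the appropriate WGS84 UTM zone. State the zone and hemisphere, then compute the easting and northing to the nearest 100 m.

Zone 44S: E 577400 m, N 8246300 m

Longitude 81.7227° lies in the 6° band [78°, 84°), giving zone 44; latitude is south of the equator, so 44S.
Zone 44 central meridian λ₀ = 6×44 − 183 = 81°; Δλ = +0.7227°.
Transverse Mercator on WGS84 with k₀ = 0.9996 gives E = 577377.720 m, N = 8246284.428 m.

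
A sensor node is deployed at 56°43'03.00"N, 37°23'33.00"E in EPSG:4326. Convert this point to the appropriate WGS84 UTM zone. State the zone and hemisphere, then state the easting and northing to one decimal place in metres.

Longitude 37.3925° lies in the 6° band [36°, 42°), giving zone 37; latitude is north of the equator, so 37N.
Zone 37 central meridian λ₀ = 6×37 − 183 = 39°; Δλ = -1.6075°.
Transverse Mercator on WGS84 with k₀ = 0.9996 gives E = 401614.186 m, N = 6287093.960 m.

Zone 37N: E 401614.2 m, N 6287094.0 m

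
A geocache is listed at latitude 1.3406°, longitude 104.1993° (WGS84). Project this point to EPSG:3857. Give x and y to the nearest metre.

x 11599413 m, y 149249 m

Web Mercator is spherical with R = a = 6378137 m.
x = R·λ = 6378137 × 1.818620863 = 11599413.017 m.
y = R·ln tan(π/4 + φ/2) = 6378137 × 0.023400019 = 149248.528 m.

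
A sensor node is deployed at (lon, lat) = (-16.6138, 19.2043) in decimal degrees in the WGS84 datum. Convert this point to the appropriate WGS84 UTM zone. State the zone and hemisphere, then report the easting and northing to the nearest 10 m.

Longitude -16.6138° lies in the 6° band [-18°, -12°), giving zone 28; latitude is north of the equator, so 28N.
Zone 28 central meridian λ₀ = 6×28 − 183 = -15°; Δλ = -1.6138°.
Transverse Mercator on WGS84 with k₀ = 0.9996 gives E = 330338.391 m, N = 2124219.141 m.

Zone 28N: E 330340 m, N 2124220 m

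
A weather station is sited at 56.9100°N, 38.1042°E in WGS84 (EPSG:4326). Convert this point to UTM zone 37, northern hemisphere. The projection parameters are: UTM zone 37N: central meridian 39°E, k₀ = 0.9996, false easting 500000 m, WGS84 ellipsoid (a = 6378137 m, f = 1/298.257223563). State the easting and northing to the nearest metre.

E 445452 m, N 6307725 m

Zone 37 central meridian λ₀ = 6×37 − 183 = 39°; Δλ = -0.8958°.
Transverse Mercator on WGS84 with k₀ = 0.9996 gives E = 445451.652 m, N = 6307724.888 m.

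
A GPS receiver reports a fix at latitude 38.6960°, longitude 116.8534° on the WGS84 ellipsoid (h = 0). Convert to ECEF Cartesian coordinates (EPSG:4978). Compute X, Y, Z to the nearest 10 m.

WGS84: a = 6378137 m, e² = 0.006694380; N(φ) = a/√(1−e²sin²φ) = 6386497.823 m.
X = (N+h)·cosφ·cosλ = -2251542.835 m; Y = (N+h)·cosφ·sinλ = 4446993.795 m; Z = (N(1−e²)+h)·sinφ = 3966033.818 m.

X -2251540 m, Y 4446990 m, Z 3966030 m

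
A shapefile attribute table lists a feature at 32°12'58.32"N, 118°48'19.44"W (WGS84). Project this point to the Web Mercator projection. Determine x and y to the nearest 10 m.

Web Mercator is spherical with R = a = 6378137 m.
x = R·λ = 6378137 × -2.073545399 = -13225356.631 m.
y = R·ln tan(π/4 + φ/2) = 6378137 × 0.594487672 = 3791723.815 m.

x -13225360 m, y 3791720 m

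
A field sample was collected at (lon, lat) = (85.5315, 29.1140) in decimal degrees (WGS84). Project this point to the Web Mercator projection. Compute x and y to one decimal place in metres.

Web Mercator is spherical with R = a = 6378137 m.
x = R·λ = 6378137 × 1.492806289 = 9521323.027 m.
y = R·ln tan(π/4 + φ/2) = 6378137 × 0.531528830 = 3390163.697 m.

x 9521323.0 m, y 3390163.7 m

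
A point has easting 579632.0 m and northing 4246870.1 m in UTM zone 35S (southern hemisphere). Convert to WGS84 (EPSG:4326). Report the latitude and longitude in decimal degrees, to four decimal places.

Zone 35S: λ₀ = 27°, k₀ = 0.9996, false easting 500000 m, false northing 10000000 m.
Meridian distance M = (N − FN)/k₀ = -5755432.1 m.
Inverse transverse Mercator on WGS84 gives φ = -51.92320042°, λ = 28.15799989°.

lat -51.9232°, lon 28.1580°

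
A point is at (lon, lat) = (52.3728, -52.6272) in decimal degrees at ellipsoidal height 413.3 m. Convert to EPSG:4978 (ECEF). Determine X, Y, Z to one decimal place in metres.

X 2368811.0 m, Y 3072945.0 m, Z -5045797.3 m

WGS84: a = 6378137 m, e² = 0.006694380; N(φ) = a/√(1−e²sin²φ) = 6391662.818 m.
X = (N+h)·cosφ·cosλ = 2368811.036 m; Y = (N+h)·cosφ·sinλ = 3072944.965 m; Z = (N(1−e²)+h)·sinφ = -5045797.317 m.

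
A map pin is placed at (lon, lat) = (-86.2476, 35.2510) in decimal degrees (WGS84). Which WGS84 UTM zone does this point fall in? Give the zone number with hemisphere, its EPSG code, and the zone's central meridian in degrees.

UTM zone = ⌊(λ + 180)/6⌋ + 1; -86.2476° ∈ [-90°, -84°) → zone 16.
Hemisphere: N (φ ≥ 0).
Central meridian λ₀ = 6×16 − 183 = -87°.
EPSG code: 32616.

Zone 16N (EPSG:32616), central meridian -87°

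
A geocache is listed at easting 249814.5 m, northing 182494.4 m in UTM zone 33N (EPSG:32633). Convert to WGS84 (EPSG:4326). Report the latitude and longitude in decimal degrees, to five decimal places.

Zone 33N: λ₀ = 15°, k₀ = 0.9996, false easting 500000 m.
Meridian distance M = (N − FN)/k₀ = 182567.4 m.
Inverse transverse Mercator on WGS84 gives φ = 1.64980019°, λ = 12.75130036°.

lat 1.64980°, lon 12.75130°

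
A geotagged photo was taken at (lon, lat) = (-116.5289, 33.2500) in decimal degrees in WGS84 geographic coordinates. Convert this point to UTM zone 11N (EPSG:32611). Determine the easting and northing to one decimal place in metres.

E 543883.9 m, N 3679101.4 m

Zone 11 central meridian λ₀ = 6×11 − 183 = -117°; Δλ = +0.4711°.
Transverse Mercator on WGS84 with k₀ = 0.9996 gives E = 543883.867 m, N = 3679101.444 m.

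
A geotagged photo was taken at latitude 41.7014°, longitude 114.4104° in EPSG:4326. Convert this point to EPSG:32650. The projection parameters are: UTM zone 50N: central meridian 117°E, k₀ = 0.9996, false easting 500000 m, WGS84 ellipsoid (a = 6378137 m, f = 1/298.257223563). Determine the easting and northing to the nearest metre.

E 284527 m, N 4619864 m

Zone 50 central meridian λ₀ = 6×50 − 183 = 117°; Δλ = -2.5896°.
Transverse Mercator on WGS84 with k₀ = 0.9996 gives E = 284527.215 m, N = 4619864.388 m.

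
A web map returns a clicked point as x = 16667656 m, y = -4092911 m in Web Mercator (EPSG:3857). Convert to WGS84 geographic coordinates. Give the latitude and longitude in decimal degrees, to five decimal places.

lat -34.47610°, lon 149.72810°

R = 6378137 m. λ = x/R = 149.72810135°.
φ = 2·arctan(exp(y/R)) − 90° = 2·arctan(0.52639) − 90° = -34.47609858°.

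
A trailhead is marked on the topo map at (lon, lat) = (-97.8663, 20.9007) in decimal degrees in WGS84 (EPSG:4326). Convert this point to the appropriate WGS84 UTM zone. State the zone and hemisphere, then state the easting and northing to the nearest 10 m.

Zone 14N: E 617910 m, N 2311570 m

Longitude -97.8663° lies in the 6° band [-102°, -96°), giving zone 14; latitude is north of the equator, so 14N.
Zone 14 central meridian λ₀ = 6×14 − 183 = -99°; Δλ = +1.1337°.
Transverse Mercator on WGS84 with k₀ = 0.9996 gives E = 617907.622 m, N = 2311574.088 m.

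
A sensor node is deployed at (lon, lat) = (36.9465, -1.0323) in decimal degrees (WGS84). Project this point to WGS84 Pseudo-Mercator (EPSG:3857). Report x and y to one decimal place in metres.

x 4112865.6 m, y -114921.3 m

Web Mercator is spherical with R = a = 6378137 m.
x = R·λ = 6378137 × 0.644838072 = 4112865.567 m.
y = R·ln tan(π/4 + φ/2) = 6378137 × -0.018018009 = -114921.328 m.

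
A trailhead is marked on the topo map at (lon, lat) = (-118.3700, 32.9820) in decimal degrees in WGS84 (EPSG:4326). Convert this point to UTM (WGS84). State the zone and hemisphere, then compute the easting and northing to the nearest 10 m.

Longitude -118.3700° lies in the 6° band [-120°, -114°), giving zone 11; latitude is north of the equator, so 11N.
Zone 11 central meridian λ₀ = 6×11 − 183 = -117°; Δλ = -1.3700°.
Transverse Mercator on WGS84 with k₀ = 0.9996 gives E = 371989.319 m, N = 3650124.692 m.

Zone 11N: E 371990 m, N 3650120 m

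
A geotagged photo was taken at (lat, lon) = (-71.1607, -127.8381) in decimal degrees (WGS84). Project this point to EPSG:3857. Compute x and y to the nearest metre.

x -14230872 m, y -11457444 m

Web Mercator is spherical with R = a = 6378137 m.
x = R·λ = 6378137 × -2.231195754 = -14230872.196 m.
y = R·ln tan(π/4 + φ/2) = 6378137 × -1.796362228 = -11457444.393 m.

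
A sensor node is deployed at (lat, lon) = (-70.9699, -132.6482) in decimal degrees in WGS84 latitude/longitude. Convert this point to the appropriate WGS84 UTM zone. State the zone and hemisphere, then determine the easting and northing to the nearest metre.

Longitude -132.6482° lies in the 6° band [-138°, -132°), giving zone 8; latitude is south of the equator, so 8S.
Zone 8 central meridian λ₀ = 6×8 − 183 = -135°; Δλ = +2.3518°.
Transverse Mercator on WGS84 with k₀ = 0.9996 gives E = 585567.490 m, N = 2124299.839 m.

Zone 8S: E 585567 m, N 2124300 m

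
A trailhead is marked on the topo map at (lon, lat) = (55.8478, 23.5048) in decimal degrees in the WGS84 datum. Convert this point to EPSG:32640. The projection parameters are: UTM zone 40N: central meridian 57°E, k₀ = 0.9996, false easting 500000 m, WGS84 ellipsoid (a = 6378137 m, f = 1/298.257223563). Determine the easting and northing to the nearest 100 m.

E 382400 m, N 2599900 m

Zone 40 central meridian λ₀ = 6×40 − 183 = 57°; Δλ = -1.1522°.
Transverse Mercator on WGS84 with k₀ = 0.9996 gives E = 382358.991 m, N = 2599874.567 m.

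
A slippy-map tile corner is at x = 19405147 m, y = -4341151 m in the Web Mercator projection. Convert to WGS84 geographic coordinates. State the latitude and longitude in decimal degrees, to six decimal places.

R = 6378137 m. λ = x/R = 174.31940141°.
φ = 2·arctan(exp(y/R)) − 90° = 2·arctan(0.50630) − 90° = -36.29399933°.

lat -36.293999°, lon 174.319401°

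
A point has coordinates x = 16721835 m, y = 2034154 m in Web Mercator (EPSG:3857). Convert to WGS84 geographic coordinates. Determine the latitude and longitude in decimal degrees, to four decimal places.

lat 17.9710°, lon 150.2148°

R = 6378137 m. λ = x/R = 150.21479959°.
φ = 2·arctan(exp(y/R)) − 90° = 2·arctan(1.37565) − 90° = 17.97099637°.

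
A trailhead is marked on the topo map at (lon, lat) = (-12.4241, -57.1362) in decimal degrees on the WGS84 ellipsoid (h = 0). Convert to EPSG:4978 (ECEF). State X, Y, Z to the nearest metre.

WGS84: a = 6378137 m, e² = 0.006694380; N(φ) = a/√(1−e²sin²φ) = 6393252.975 m.
X = (N+h)·cosφ·cosλ = 3388015.912 m; Y = (N+h)·cosφ·sinλ = -746397.719 m; Z = (N(1−e²)+h)·sinφ = -5334145.721 m.

X 3388016 m, Y -746398 m, Z -5334146 m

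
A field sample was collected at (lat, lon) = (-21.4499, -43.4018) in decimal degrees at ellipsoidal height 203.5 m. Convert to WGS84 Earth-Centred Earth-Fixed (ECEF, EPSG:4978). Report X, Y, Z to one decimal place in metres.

WGS84: a = 6378137 m, e² = 0.006694380; N(φ) = a/√(1−e²sin²φ) = 6380993.842 m.
X = (N+h)·cosφ·cosλ = 4315159.224 m; Y = (N+h)·cosφ·sinλ = -4080900.029 m; Z = (N(1−e²)+h)·sinφ = -2317903.233 m.

X 4315159.2 m, Y -4080900.0 m, Z -2317903.2 m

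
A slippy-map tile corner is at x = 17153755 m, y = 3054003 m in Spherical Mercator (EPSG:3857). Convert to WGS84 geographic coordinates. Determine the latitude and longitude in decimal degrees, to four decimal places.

lat 26.4426°, lon 154.0948°

R = 6378137 m. λ = x/R = 154.09480297°.
φ = 2·arctan(exp(y/R)) − 90° = 2·arctan(1.61417) − 90° = 26.44260061°.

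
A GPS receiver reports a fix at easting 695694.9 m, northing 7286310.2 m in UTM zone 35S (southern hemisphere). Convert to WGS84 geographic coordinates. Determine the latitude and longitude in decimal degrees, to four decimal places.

lat -24.5247°, lon 28.9317°

Zone 35S: λ₀ = 27°, k₀ = 0.9996, false easting 500000 m, false northing 10000000 m.
Meridian distance M = (N − FN)/k₀ = -2714775.7 m.
Inverse transverse Mercator on WGS84 gives φ = -24.52470005°, λ = 28.93169965°.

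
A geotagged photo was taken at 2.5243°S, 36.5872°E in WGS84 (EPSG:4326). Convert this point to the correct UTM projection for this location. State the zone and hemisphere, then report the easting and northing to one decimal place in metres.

Zone 37S: E 231695.0 m, N 9720738.3 m

Longitude 36.5872° lies in the 6° band [36°, 42°), giving zone 37; latitude is south of the equator, so 37S.
Zone 37 central meridian λ₀ = 6×37 − 183 = 39°; Δλ = -2.4128°.
Transverse Mercator on WGS84 with k₀ = 0.9996 gives E = 231695.019 m, N = 9720738.266 m.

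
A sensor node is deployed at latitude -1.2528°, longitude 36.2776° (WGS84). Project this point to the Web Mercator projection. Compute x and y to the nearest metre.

x 4038404 m, y -139472 m

Web Mercator is spherical with R = a = 6378137 m.
x = R·λ = 6378137 × 0.633163565 = 4038403.959 m.
y = R·ln tan(π/4 + φ/2) = 6378137 × -0.021867227 = -139472.172 m.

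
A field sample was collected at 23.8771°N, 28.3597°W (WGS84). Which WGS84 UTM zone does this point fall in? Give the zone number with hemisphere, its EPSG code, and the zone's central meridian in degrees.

UTM zone = ⌊(λ + 180)/6⌋ + 1; -28.3597° ∈ [-30°, -24°) → zone 26.
Hemisphere: N (φ ≥ 0).
Central meridian λ₀ = 6×26 − 183 = -27°.
EPSG code: 32626.

Zone 26N (EPSG:32626), central meridian -27°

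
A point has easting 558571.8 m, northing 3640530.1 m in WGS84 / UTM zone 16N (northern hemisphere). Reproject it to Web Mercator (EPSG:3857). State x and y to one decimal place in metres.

x -9615076.3 m, y 3882223.7 m

Unproject from UTM 16N (λ₀ = -87°) → φ = 32.90139983°, λ = -86.37370008°.
Web Mercator (R = 6378137 m): x = -9615076.311 m, y = 3882223.741 m.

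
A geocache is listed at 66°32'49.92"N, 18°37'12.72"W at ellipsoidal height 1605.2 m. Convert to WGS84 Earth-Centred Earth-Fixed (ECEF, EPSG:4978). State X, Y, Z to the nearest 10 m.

WGS84: a = 6378137 m, e² = 0.006694380; N(φ) = a/√(1−e²sin²φ) = 6396180.485 m.
X = (N+h)·cosφ·cosλ = 2412994.313 m; Y = (N+h)·cosφ·sinλ = -813009.484 m; Z = (N(1−e²)+h)·sinφ = 5829972.264 m.

X 2412990 m, Y -813010 m, Z 5829970 m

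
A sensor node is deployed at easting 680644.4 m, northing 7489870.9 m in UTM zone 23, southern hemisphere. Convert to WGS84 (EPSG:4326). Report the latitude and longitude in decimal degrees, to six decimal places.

Zone 23S: λ₀ = -45°, k₀ = 0.9996, false easting 500000 m, false northing 10000000 m.
Meridian distance M = (N − FN)/k₀ = -2511133.6 m.
Inverse transverse Mercator on WGS84 gives φ = -22.68869976°, λ = -43.24150029°.

lat -22.688700°, lon -43.241500°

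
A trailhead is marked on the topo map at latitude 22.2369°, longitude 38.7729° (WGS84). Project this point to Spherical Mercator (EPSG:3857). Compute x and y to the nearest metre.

x 4316179 m, y 2539992 m

Web Mercator is spherical with R = a = 6378137 m.
x = R·λ = 6378137 × 0.676714766 = 4316179.485 m.
y = R·ln tan(π/4 + φ/2) = 6378137 × 0.398234120 = 2539991.773 m.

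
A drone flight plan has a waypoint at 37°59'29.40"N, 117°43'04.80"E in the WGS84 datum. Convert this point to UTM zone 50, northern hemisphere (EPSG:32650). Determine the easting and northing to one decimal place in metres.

E 563046.2 m, N 4205115.1 m

Zone 50 central meridian λ₀ = 6×50 − 183 = 117°; Δλ = +0.7180°.
Transverse Mercator on WGS84 with k₀ = 0.9996 gives E = 563046.161 m, N = 4205115.094 m.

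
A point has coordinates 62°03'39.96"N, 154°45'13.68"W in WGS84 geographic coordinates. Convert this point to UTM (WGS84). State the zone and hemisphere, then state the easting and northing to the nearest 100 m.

Longitude -154.7538° lies in the 6° band [-156°, -150°), giving zone 5; latitude is north of the equator, so 5N.
Zone 5 central meridian λ₀ = 6×5 − 183 = -153°; Δλ = -1.7538°.
Transverse Mercator on WGS84 with k₀ = 0.9996 gives E = 408332.756 m, N = 6882226.350 m.

Zone 5N: E 408300 m, N 6882200 m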